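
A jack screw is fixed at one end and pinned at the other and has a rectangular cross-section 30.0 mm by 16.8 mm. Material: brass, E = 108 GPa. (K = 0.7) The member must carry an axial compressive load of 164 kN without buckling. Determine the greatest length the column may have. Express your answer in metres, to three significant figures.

L_max ≈ 0.397 m

Buckling occurs about the weak axis: I_min = h·b³/12 with b = 16.8 mm (the shorter side).
I_min = 30.0×16.8³/12 = 1.185×10^4 mm⁴
I = 1.185×10^-8 m⁴
At the buckling limit P_cr = P = 1.640×10^5 N
From P_cr = π²EI/(K·L)²:  L = (1/K)·√(π²EI/P_cr) = (1/0.7)·√(π²×1.08×10^11×1.185×10^-8/1.640×10^5)
L = 0.397 m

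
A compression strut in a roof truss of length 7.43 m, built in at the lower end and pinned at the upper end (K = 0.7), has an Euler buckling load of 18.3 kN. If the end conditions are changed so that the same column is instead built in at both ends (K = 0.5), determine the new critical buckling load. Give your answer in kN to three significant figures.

P_cr ≈ 35.9 kN

P_cr ∝ 1/K², so P_cr,new = P_cr,old × (K_old/K_new)² = 18.3 × (0.7/0.5)²
= 18.3 × 1.960 = 35.9 kN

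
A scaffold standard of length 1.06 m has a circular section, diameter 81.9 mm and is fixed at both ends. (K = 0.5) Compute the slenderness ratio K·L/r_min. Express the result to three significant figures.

For a solid circle r = d/4 = 81.9/4 = 20.48 mm
L_e = K·L = 0.5 × 1.06 m = 0.5300 m = 530.00 mm
λ = L_e / r_min = 530.00 / 20.48 = 25.9

λ ≈ 25.9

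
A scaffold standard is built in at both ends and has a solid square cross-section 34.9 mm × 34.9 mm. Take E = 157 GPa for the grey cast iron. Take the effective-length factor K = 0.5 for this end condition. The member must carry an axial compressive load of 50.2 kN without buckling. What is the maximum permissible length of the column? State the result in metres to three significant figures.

I = a⁴/12 = 34.9⁴/12 = 1.236×10^5 mm⁴
I = 1.236×10^-7 m⁴
At the buckling limit P_cr = P = 5.020×10^4 N
From P_cr = π²EI/(K·L)²:  L = (1/K)·√(π²EI/P_cr) = (1/0.5)·√(π²×1.57×10^11×1.236×10^-7/5.020×10^4)
L = 3.91 m

L_max ≈ 3.91 m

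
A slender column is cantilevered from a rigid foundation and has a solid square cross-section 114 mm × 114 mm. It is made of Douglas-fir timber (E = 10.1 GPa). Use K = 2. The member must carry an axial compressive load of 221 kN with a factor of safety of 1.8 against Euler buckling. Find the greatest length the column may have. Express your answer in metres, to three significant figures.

I = a⁴/12 = 114⁴/12 = 1.407×10^7 mm⁴
I = 1.407×10^-5 m⁴
Required critical load P_cr = n·P = 1.8 × 221 = 397.8 kN = 3.978×10^5 N
From P_cr = π²EI/(K·L)²:  L = (1/K)·√(π²EI/P_cr) = (1/2)·√(π²×1.01×10^10×1.407×10^-5/3.978×10^5)
L = 0.939 m

L_max ≈ 0.939 m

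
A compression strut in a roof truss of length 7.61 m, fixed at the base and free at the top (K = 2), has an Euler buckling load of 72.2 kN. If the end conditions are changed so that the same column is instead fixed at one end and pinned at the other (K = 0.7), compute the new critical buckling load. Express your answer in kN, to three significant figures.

P_cr ≈ 589 kN

P_cr ∝ 1/K², so P_cr,new = P_cr,old × (K_old/K_new)² = 72.2 × (2/0.7)²
= 72.2 × 8.163 = 589 kN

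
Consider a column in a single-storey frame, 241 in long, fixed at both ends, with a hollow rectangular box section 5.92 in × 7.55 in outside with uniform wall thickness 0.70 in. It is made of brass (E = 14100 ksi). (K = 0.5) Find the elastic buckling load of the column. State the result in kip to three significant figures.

P_cr ≈ 797 kip

Inner dimensions: h_i = 7.55 − 2×0.70 = 6.150 in, b_i = 5.92 − 2×0.70 = 4.520 in
Weak-axis I_min = (h_o·b_o³ − h_i·b_i³)/12 with b_o = 5.92, b_i = 4.520 in (shorter outer/inner sides).
I_min = (7.55×5.92³ − 6.150×4.520³)/12 = 83.21 in⁴
Effective length L_e = K·L = 0.5 × 241 = 120.5 in
P_cr = π²EI / L_e² = π² × 14100×10³ × 83.21 / 120.5² = 7.975×10^5 lb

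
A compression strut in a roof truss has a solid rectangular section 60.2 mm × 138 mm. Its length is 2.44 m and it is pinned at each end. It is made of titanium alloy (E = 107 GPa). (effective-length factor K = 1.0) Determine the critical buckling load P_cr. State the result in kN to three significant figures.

P_cr ≈ 445 kN

Buckling occurs about the weak axis: I_min = h·b³/12 with b = 60.2 mm (the shorter side).
I_min = 138×60.2³/12 = 2.509×10^6 mm⁴
I = 2.509×10^6 mm⁴ = 2.509×10^-6 m⁴
Effective length L_e = K·L = 1 × 2.44 = 2.440 m
P_cr = π²EI / L_e² = π² × 107×10⁹ × 2.509×10^-6 / 2.440² = 4.450×10^5 N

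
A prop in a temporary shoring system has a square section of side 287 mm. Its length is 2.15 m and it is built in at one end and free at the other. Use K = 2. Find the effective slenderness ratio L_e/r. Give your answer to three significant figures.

I = a⁴/12 = 287⁴/12 = 5.654×10^8 mm⁴
A = 8.237×10^4 mm²;  r_min = √(I/A) = √(5.654×10^8/8.237×10^4) = 82.85 mm
L_e = K·L = 2 × 2.15 m = 4.300 m = 4300.0 mm
λ = L_e / r_min = 4300.0 / 82.85 = 51.9

λ ≈ 51.9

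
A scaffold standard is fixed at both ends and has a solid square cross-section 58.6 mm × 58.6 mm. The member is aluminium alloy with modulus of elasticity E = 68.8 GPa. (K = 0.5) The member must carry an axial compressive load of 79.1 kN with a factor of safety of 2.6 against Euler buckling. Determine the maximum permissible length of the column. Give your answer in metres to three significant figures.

I = a⁴/12 = 58.6⁴/12 = 9.827×10^5 mm⁴
I = 9.827×10^-7 m⁴
Required critical load P_cr = n·P = 2.6 × 79.1 = 205.7 kN = 2.057×10^5 N
From P_cr = π²EI/(K·L)²:  L = (1/K)·√(π²EI/P_cr) = (1/0.5)·√(π²×6.88×10^10×9.827×10^-7/2.057×10^5)
L = 3.60 m

L_max ≈ 3.60 m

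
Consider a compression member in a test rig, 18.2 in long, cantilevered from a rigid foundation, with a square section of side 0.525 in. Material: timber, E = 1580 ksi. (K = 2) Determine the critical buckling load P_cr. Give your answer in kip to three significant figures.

I = a⁴/12 = 0.525⁴/12 = 6.331×10^-3 in⁴
Effective length L_e = K·L = 2 × 18.2 = 36.40 in
P_cr = π²EI / L_e² = π² × 1580×10³ × 6.331×10^-3 / 36.40² = 74.51 lb

P_cr ≈ 0.0745 kip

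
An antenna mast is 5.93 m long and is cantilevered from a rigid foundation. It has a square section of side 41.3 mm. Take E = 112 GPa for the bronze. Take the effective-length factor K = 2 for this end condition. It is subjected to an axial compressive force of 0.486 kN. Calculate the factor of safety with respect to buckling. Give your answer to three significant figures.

I = a⁴/12 = 41.3⁴/12 = 2.424×10^5 mm⁴
I = 2.424×10^5 mm⁴ = 2.424×10^-7 m⁴
Effective length L_e = K·L = 2 × 5.93 = 11.86 m
P_cr = π²EI / L_e² = π² × 112×10⁹ × 2.424×10^-7 / 11.86² = 1.905×10^3 N
Factor of safety n = P_cr / P = 1.9053 / 0.486 = 3.92

n ≈ 3.92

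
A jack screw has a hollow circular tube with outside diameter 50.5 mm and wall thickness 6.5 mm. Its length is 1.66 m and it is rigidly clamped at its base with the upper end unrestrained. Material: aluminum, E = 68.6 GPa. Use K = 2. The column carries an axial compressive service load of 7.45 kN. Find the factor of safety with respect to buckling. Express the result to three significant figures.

n ≈ 1.83

Inner diameter d_i = 50.5 − 2×6.5 = 37.50 mm
I = π(d_o⁴ − d_i⁴)/64 = π(50.5⁴ − 37.50⁴)/64 = 2.222×10^5 mm⁴
I = 2.222×10^5 mm⁴ = 2.222×10^-7 m⁴
Effective length L_e = K·L = 2 × 1.66 = 3.320 m
P_cr = π²EI / L_e² = π² × 68.6×10⁹ × 2.222×10^-7 / 3.320² = 1.365×10^4 N
Factor of safety n = P_cr / P = 13.648 / 7.45 = 1.83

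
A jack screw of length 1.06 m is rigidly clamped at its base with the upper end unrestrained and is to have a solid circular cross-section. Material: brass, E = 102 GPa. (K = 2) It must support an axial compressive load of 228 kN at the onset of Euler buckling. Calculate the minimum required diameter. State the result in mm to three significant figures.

L_e = K·L = 2 × 1.06 = 2.120 m
Required I = P_cr·L_e²/(π²E) = 2.280×10^5 × 2.120² / (π² × 1.02×10^11) = 1.018×10^-6 m⁴
I_req = 1.018×10^6 mm⁴
Solid circle: I = πd⁴/64  ⇒  d = (64I/π)^(1/4) = (64×1.018×10^6/π)^(1/4) = 67.5 mm

d ≈ 67.5 mm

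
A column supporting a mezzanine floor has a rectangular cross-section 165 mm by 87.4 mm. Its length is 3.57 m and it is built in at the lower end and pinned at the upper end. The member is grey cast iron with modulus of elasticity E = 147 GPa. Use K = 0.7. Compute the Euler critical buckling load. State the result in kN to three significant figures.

Buckling occurs about the weak axis: I_min = h·b³/12 with b = 87.4 mm (the shorter side).
I_min = 165×87.4³/12 = 9.180×10^6 mm⁴
I = 9.180×10^6 mm⁴ = 9.180×10^-6 m⁴
Effective length L_e = K·L = 0.7 × 3.57 = 2.499 m
P_cr = π²EI / L_e² = π² × 147×10⁹ × 9.180×10^-6 / 2.499² = 2.133×10^6 N

P_cr ≈ 2130 kN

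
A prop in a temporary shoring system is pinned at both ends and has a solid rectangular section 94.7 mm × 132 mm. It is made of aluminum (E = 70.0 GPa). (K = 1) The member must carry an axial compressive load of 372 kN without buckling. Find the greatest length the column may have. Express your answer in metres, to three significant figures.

L_max ≈ 4.17 m

Buckling occurs about the weak axis: I_min = h·b³/12 with b = 94.7 mm (the shorter side).
I_min = 132×94.7³/12 = 9.342×10^6 mm⁴
I = 9.342×10^-6 m⁴
At the buckling limit P_cr = P = 3.720×10^5 N
From P_cr = π²EI/(K·L)²:  L = (1/K)·√(π²EI/P_cr) = (1/1)·√(π²×7.00×10^10×9.342×10^-6/3.720×10^5)
L = 4.17 m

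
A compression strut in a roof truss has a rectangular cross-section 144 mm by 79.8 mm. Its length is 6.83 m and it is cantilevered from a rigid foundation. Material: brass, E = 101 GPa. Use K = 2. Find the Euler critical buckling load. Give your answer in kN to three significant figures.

P_cr ≈ 32.6 kN

Buckling occurs about the weak axis: I_min = h·b³/12 with b = 79.8 mm (the shorter side).
I_min = 144×79.8³/12 = 6.098×10^6 mm⁴
I = 6.098×10^6 mm⁴ = 6.098×10^-6 m⁴
Effective length L_e = K·L = 2 × 6.83 = 13.66 m
P_cr = π²EI / L_e² = π² × 101×10⁹ × 6.098×10^-6 / 13.66² = 3.258×10^4 N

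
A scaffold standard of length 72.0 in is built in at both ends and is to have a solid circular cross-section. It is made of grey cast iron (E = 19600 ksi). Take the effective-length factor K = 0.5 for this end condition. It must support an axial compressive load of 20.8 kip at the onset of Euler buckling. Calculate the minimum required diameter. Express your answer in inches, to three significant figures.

L_e = K·L = 0.5 × 72.0 = 36.00 in
Required I = P_cr·L_e²/(π²E) = 2.080×10^4 × 36.00² / (π² × 1.96×10^7) = 0.1394 in⁴
Solid circle: I = πd⁴/64  ⇒  d = (64I/π)^(1/4) = (64×0.1394/π)^(1/4) = 1.30 in

d ≈ 1.30 in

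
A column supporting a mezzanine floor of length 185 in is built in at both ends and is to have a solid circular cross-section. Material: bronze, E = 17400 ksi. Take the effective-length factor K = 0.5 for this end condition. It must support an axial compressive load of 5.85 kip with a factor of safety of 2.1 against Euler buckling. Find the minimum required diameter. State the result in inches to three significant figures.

Required P_cr = n·P = 2.1 × 5.85 = 12.28 kip
L_e = K·L = 0.5 × 185 = 92.50 in
Required I = P_cr·L_e²/(π²E) = 1.228×10^4 × 92.50² / (π² × 1.74×10^7) = 0.6121 in⁴
Solid circle: I = πd⁴/64  ⇒  d = (64I/π)^(1/4) = (64×0.6121/π)^(1/4) = 1.88 in

d ≈ 1.88 in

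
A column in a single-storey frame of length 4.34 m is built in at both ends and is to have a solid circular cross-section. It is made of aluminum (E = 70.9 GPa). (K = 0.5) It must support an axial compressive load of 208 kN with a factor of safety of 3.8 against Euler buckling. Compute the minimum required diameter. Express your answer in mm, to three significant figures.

d ≈ 102 mm

Required P_cr = n·P = 3.8 × 208 = 790.4 kN
L_e = K·L = 0.5 × 4.34 = 2.170 m
Required I = P_cr·L_e²/(π²E) = 7.904×10^5 × 2.170² / (π² × 7.09×10^10) = 5.319×10^-6 m⁴
I_req = 5.319×10^6 mm⁴
Solid circle: I = πd⁴/64  ⇒  d = (64I/π)^(1/4) = (64×5.319×10^6/π)^(1/4) = 102 mm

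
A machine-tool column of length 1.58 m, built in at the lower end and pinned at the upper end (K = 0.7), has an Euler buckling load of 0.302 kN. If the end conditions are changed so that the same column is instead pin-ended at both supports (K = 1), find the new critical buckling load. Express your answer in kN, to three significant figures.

P_cr ∝ 1/K², so P_cr,new = P_cr,old × (K_old/K_new)² = 0.302 × (0.7/1)²
= 0.302 × 0.4900 = 0.148 kN

P_cr ≈ 0.148 kN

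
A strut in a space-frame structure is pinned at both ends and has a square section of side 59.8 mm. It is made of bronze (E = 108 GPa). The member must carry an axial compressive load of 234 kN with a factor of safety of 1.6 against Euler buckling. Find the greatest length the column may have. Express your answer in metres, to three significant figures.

L_max ≈ 1.74 m

I = a⁴/12 = 59.8⁴/12 = 1.066×10^6 mm⁴
I = 1.066×10^-6 m⁴
Required critical load P_cr = n·P = 1.6 × 234 = 374.4 kN = 3.744×10^5 N
From P_cr = π²EI/(K·L)²:  L = (1/K)·√(π²EI/P_cr) = (1/1)·√(π²×1.08×10^11×1.066×10^-6/3.744×10^5)
L = 1.74 m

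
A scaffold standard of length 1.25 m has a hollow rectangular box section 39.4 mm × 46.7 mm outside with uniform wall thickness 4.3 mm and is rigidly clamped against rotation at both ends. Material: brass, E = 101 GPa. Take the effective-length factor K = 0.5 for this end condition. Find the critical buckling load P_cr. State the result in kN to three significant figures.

P_cr ≈ 371 kN

Inner dimensions: h_i = 46.7 − 2×4.3 = 38.10 mm, b_i = 39.4 − 2×4.3 = 30.80 mm
Weak-axis I_min = (h_o·b_o³ − h_i·b_i³)/12 with b_o = 39.4, b_i = 30.80 mm (shorter outer/inner sides).
I_min = (46.7×39.4³ − 38.10×30.80³)/12 = 1.453×10^5 mm⁴
I = 1.453×10^5 mm⁴ = 1.453×10^-7 m⁴
Effective length L_e = K·L = 0.5 × 1.25 = 0.6250 m
P_cr = π²EI / L_e² = π² × 101×10⁹ × 1.453×10^-7 / 0.6250² = 3.707×10^5 N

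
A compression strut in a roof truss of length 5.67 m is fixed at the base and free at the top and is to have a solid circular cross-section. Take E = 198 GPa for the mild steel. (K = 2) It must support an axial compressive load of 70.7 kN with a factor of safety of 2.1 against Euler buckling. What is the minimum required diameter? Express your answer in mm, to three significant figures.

Required P_cr = n·P = 2.1 × 70.7 = 148.5 kN
L_e = K·L = 2 × 5.67 = 11.34 m
Required I = P_cr·L_e²/(π²E) = 1.485×10^5 × 11.34² / (π² × 1.98×10^11) = 9.770×10^-6 m⁴
I_req = 9.770×10^6 mm⁴
Solid circle: I = πd⁴/64  ⇒  d = (64I/π)^(1/4) = (64×9.770×10^6/π)^(1/4) = 119 mm

d ≈ 119 mm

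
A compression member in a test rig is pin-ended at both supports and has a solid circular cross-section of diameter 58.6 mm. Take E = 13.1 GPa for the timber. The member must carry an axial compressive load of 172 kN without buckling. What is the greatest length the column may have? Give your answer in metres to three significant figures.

I = πd⁴/64 = π×58.6⁴/64 = 5.788×10^5 mm⁴
I = 5.788×10^-7 m⁴
At the buckling limit P_cr = P = 1.720×10^5 N
From P_cr = π²EI/(K·L)²:  L = (1/K)·√(π²EI/P_cr) = (1/1)·√(π²×1.31×10^10×5.788×10^-7/1.720×10^5)
L = 0.660 m

L_max ≈ 0.660 m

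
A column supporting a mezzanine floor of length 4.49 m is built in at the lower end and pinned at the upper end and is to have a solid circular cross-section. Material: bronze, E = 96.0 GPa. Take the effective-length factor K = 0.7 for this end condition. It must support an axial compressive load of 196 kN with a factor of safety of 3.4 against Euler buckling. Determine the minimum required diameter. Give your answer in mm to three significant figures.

d ≈ 109 mm

Required P_cr = n·P = 3.4 × 196 = 666.4 kN
L_e = K·L = 0.7 × 4.49 = 3.143 m
Required I = P_cr·L_e²/(π²E) = 6.664×10^5 × 3.143² / (π² × 9.60×10^10) = 6.948×10^-6 m⁴
I_req = 6.948×10^6 mm⁴
Solid circle: I = πd⁴/64  ⇒  d = (64I/π)^(1/4) = (64×6.948×10^6/π)^(1/4) = 109 mm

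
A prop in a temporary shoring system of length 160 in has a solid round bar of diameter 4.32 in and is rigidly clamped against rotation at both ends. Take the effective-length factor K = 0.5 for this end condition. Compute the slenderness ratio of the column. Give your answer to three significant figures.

For a solid circle r = d/4 = 4.32/4 = 1.080 in
L_e = K·L = 0.5 × 160 = 80.00 in
λ = L_e / r_min = 80.000 / 1.080 = 74.1

λ ≈ 74.1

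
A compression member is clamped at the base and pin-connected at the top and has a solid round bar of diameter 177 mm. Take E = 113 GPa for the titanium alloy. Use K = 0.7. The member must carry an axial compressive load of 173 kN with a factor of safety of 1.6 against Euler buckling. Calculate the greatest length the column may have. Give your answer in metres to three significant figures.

I = πd⁴/64 = π×177⁴/64 = 4.818×10^7 mm⁴
I = 4.818×10^-5 m⁴
Required critical load P_cr = n·P = 1.6 × 173 = 276.8 kN = 2.768×10^5 N
From P_cr = π²EI/(K·L)²:  L = (1/K)·√(π²EI/P_cr) = (1/0.7)·√(π²×1.13×10^11×4.818×10^-5/2.768×10^5)
L = 19.9 m

L_max ≈ 19.9 m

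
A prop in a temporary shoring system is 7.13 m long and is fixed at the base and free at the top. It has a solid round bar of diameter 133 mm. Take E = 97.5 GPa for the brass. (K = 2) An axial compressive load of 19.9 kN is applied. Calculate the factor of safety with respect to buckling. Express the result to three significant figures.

I = πd⁴/64 = π×133⁴/64 = 1.536×10^7 mm⁴
I = 1.536×10^7 mm⁴ = 1.536×10^-5 m⁴
Effective length L_e = K·L = 2 × 7.13 = 14.26 m
P_cr = π²EI / L_e² = π² × 97.5×10⁹ × 1.536×10^-5 / 14.26² = 7.268×10^4 N
Factor of safety n = P_cr / P = 72.684 / 19.9 = 3.65

n ≈ 3.65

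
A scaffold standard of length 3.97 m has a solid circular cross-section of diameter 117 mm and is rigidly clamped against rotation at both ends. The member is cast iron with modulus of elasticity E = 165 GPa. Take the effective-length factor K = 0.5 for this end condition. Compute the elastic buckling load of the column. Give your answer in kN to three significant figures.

P_cr ≈ 3800 kN

I = πd⁴/64 = π×117⁴/64 = 9.198×10^6 mm⁴
I = 9.198×10^6 mm⁴ = 9.198×10^-6 m⁴
Effective length L_e = K·L = 0.5 × 3.97 = 1.985 m
P_cr = π²EI / L_e² = π² × 165×10⁹ × 9.198×10^-6 / 1.985² = 3.802×10^6 N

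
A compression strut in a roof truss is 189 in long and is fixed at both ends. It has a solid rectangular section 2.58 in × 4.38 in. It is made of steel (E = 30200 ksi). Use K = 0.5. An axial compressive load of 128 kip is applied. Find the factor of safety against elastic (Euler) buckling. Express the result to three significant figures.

n ≈ 1.63

Buckling occurs about the weak axis: I_min = h·b³/12 with b = 2.58 in (the shorter side).
I_min = 4.38×2.58³/12 = 6.268 in⁴
Effective length L_e = K·L = 0.5 × 189 = 94.50 in
P_cr = π²EI / L_e² = π² × 30200×10³ × 6.268 / 94.50² = 2.092×10^5 lb
Factor of safety n = P_cr / P = 209.22 / 128 = 1.63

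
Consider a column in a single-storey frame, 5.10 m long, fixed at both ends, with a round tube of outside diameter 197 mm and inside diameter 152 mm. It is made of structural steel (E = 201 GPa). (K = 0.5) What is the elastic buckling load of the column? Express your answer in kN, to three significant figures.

P_cr ≈ 14600 kN

d_o = 197 mm, d_i = 152 mm
I = π(d_o⁴ − d_i⁴)/64 = π(197⁴ − 152.0⁴)/64 = 4.773×10^7 mm⁴
I = 4.773×10^7 mm⁴ = 4.773×10^-5 m⁴
Effective length L_e = K·L = 0.5 × 5.10 = 2.550 m
P_cr = π²EI / L_e² = π² × 201×10⁹ × 4.773×10^-5 / 2.550² = 1.456×10^7 N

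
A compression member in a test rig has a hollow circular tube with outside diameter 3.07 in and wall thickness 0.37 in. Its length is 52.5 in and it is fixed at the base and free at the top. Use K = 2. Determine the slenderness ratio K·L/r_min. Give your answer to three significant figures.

Inner diameter d_i = 3.07 − 2×0.37 = 2.330 in
I = π(d_o⁴ − d_i⁴)/64 = π(3.07⁴ − 2.330⁴)/64 = 2.914 in⁴
A = 3.138 in²;  r_min = √(I/A) = √(2.914/3.138) = 0.9635 in
L_e = K·L = 2 × 52.5 = 105.0 in
λ = L_e / r_min = 105.00 / 0.9635 = 109

λ ≈ 109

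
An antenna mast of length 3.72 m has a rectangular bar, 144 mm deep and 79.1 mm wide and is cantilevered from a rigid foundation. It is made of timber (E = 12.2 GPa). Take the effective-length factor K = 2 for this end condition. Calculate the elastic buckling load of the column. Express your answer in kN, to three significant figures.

P_cr ≈ 12.9 kN

Buckling occurs about the weak axis: I_min = h·b³/12 with b = 79.1 mm (the shorter side).
I_min = 144×79.1³/12 = 5.939×10^6 mm⁴
I = 5.939×10^6 mm⁴ = 5.939×10^-6 m⁴
Effective length L_e = K·L = 2 × 3.72 = 7.440 m
P_cr = π²EI / L_e² = π² × 12.2×10⁹ × 5.939×10^-6 / 7.440² = 1.292×10^4 N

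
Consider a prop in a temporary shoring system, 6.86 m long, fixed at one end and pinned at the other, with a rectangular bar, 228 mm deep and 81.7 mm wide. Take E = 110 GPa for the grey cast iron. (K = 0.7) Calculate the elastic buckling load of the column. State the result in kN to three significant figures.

Buckling occurs about the weak axis: I_min = h·b³/12 with b = 81.7 mm (the shorter side).
I_min = 228×81.7³/12 = 1.036×10^7 mm⁴
I = 1.036×10^7 mm⁴ = 1.036×10^-5 m⁴
Effective length L_e = K·L = 0.7 × 6.86 = 4.802 m
P_cr = π²EI / L_e² = π² × 110×10⁹ × 1.036×10^-5 / 4.802² = 4.878×10^5 N

P_cr ≈ 488 kN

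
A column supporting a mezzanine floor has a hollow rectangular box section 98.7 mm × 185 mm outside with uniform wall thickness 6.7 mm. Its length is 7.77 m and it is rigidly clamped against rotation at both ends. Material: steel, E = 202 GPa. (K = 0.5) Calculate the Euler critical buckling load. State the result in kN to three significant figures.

P_cr ≈ 786 kN

Inner dimensions: h_i = 185 − 2×6.7 = 171.6 mm, b_i = 98.7 − 2×6.7 = 85.30 mm
Weak-axis I_min = (h_o·b_o³ − h_i·b_i³)/12 with b_o = 98.7, b_i = 85.30 mm (shorter outer/inner sides).
I_min = (185×98.7³ − 171.6×85.30³)/12 = 5.948×10^6 mm⁴
I = 5.948×10^6 mm⁴ = 5.948×10^-6 m⁴
Effective length L_e = K·L = 0.5 × 7.77 = 3.885 m
P_cr = π²EI / L_e² = π² × 202×10⁹ × 5.948×10^-6 / 3.885² = 7.857×10^5 N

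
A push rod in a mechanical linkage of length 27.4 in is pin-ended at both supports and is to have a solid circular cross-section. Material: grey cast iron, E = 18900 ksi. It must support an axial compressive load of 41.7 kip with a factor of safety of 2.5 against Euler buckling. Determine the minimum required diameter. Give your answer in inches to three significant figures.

d ≈ 1.71 in

Required P_cr = n·P = 2.5 × 41.7 = 104.2 kip
L_e = K·L = 1 × 27.4 = 27.40 in
Required I = P_cr·L_e²/(π²E) = 1.042×10^5 × 27.40² / (π² × 1.89×10^7) = 0.4196 in⁴
Solid circle: I = πd⁴/64  ⇒  d = (64I/π)^(1/4) = (64×0.4196/π)^(1/4) = 1.71 in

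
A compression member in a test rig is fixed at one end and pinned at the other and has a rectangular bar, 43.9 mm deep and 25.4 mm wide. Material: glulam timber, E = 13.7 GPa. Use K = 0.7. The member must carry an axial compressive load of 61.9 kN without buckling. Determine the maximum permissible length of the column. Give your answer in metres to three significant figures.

Buckling occurs about the weak axis: I_min = h·b³/12 with b = 25.4 mm (the shorter side).
I_min = 43.9×25.4³/12 = 5.995×10^4 mm⁴
I = 5.995×10^-8 m⁴
At the buckling limit P_cr = P = 6.190×10^4 N
From P_cr = π²EI/(K·L)²:  L = (1/K)·√(π²EI/P_cr) = (1/0.7)·√(π²×1.37×10^10×5.995×10^-8/6.190×10^4)
L = 0.517 m

L_max ≈ 0.517 m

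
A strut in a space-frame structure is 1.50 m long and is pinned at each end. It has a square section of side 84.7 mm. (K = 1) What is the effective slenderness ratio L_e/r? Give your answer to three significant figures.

I = a⁴/12 = 84.7⁴/12 = 4.289×10^6 mm⁴
A = 7.174×10^3 mm²;  r_min = √(I/A) = √(4.289×10^6/7.174×10^3) = 24.45 mm
L_e = K·L = 1 × 1.50 m = 1.500 m = 1500.0 mm
λ = L_e / r_min = 1500.0 / 24.45 = 61.3

λ ≈ 61.3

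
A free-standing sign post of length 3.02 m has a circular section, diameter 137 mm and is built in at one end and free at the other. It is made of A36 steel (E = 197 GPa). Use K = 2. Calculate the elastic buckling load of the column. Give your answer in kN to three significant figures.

P_cr ≈ 922 kN

I = πd⁴/64 = π×137⁴/64 = 1.729×10^7 mm⁴
I = 1.729×10^7 mm⁴ = 1.729×10^-5 m⁴
Effective length L_e = K·L = 2 × 3.02 = 6.040 m
P_cr = π²EI / L_e² = π² × 197×10⁹ × 1.729×10^-5 / 6.040² = 9.216×10^5 N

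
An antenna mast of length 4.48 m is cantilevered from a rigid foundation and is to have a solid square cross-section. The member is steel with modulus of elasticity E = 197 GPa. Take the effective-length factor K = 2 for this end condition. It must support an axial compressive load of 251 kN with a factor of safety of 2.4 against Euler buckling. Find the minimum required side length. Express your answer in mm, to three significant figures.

a ≈ 131 mm

Required P_cr = n·P = 2.4 × 251 = 602.4 kN
L_e = K·L = 2 × 4.48 = 8.960 m
Required I = P_cr·L_e²/(π²E) = 6.024×10^5 × 8.960² / (π² × 1.97×10^11) = 2.487×10^-5 m⁴
I_req = 2.487×10^7 mm⁴
Solid square: I = a⁴/12  ⇒  a = (12I)^(1/4) = (12×2.487×10^7)^(1/4) = 131 mm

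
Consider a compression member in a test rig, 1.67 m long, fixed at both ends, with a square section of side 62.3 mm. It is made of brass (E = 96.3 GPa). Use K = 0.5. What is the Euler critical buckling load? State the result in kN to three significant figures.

I = a⁴/12 = 62.3⁴/12 = 1.255×10^6 mm⁴
I = 1.255×10^6 mm⁴ = 1.255×10^-6 m⁴
Effective length L_e = K·L = 0.5 × 1.67 = 0.8350 m
P_cr = π²EI / L_e² = π² × 96.3×10⁹ × 1.255×10^-6 / 0.8350² = 1.711×10^6 N

P_cr ≈ 1710 kN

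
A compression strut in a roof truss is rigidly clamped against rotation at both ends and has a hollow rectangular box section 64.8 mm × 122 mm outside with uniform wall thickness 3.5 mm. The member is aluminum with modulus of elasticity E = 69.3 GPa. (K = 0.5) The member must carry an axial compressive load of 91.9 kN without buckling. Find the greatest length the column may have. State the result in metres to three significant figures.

L_max ≈ 5.22 m

Inner dimensions: h_i = 122 − 2×3.5 = 115.0 mm, b_i = 64.8 − 2×3.5 = 57.80 mm
Weak-axis I_min = (h_o·b_o³ − h_i·b_i³)/12 with b_o = 64.8, b_i = 57.80 mm (shorter outer/inner sides).
I_min = (122×64.8³ − 115.0×57.80³)/12 = 9.158×10^5 mm⁴
I = 9.158×10^-7 m⁴
At the buckling limit P_cr = P = 9.190×10^4 N
From P_cr = π²EI/(K·L)²:  L = (1/K)·√(π²EI/P_cr) = (1/0.5)·√(π²×6.93×10^10×9.158×10^-7/9.190×10^4)
L = 5.22 m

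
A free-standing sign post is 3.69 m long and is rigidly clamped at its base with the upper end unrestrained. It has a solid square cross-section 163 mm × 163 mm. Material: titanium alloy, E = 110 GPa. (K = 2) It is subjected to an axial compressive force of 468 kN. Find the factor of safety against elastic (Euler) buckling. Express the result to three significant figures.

I = a⁴/12 = 163⁴/12 = 5.883×10^7 mm⁴
I = 5.883×10^7 mm⁴ = 5.883×10^-5 m⁴
Effective length L_e = K·L = 2 × 3.69 = 7.380 m
P_cr = π²EI / L_e² = π² × 110×10⁹ × 5.883×10^-5 / 7.380² = 1.173×10^6 N
Factor of safety n = P_cr / P = 1172.6 / 468 = 2.51

n ≈ 2.51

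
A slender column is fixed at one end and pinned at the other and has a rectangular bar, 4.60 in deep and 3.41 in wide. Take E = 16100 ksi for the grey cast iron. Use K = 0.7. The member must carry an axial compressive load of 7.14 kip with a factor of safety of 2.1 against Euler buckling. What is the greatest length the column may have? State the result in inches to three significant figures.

L_max ≈ 573 in

Buckling occurs about the weak axis: I_min = h·b³/12 with b = 3.41 in (the shorter side).
I_min = 4.60×3.41³/12 = 15.20 in⁴
Required critical load P_cr = n·P = 2.1 × 7.14 = 14.99 kip = 1.499×10^4 lb
From P_cr = π²EI/(K·L)²:  L = (1/K)·√(π²EI/P_cr) = (1/0.7)·√(π²×1.61×10^7×15.20/1.499×10^4)
L = 573 in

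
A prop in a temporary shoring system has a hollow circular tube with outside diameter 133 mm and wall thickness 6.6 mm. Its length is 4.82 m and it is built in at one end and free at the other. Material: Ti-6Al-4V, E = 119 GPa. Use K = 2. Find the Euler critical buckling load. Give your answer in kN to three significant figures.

P_cr ≈ 66.3 kN

Inner diameter d_i = 133 − 2×6.6 = 119.8 mm
I = π(d_o⁴ − d_i⁴)/64 = π(133⁴ − 119.8⁴)/64 = 5.248×10^6 mm⁴
I = 5.248×10^6 mm⁴ = 5.248×10^-6 m⁴
Effective length L_e = K·L = 2 × 4.82 = 9.640 m
P_cr = π²EI / L_e² = π² × 119×10⁹ × 5.248×10^-6 / 9.640² = 6.633×10^4 N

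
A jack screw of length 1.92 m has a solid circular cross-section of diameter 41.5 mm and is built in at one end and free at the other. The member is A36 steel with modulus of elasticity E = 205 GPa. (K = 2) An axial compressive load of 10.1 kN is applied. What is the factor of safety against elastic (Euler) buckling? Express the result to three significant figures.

n ≈ 1.98

I = πd⁴/64 = π×41.5⁴/64 = 1.456×10^5 mm⁴
I = 1.456×10^5 mm⁴ = 1.456×10^-7 m⁴
Effective length L_e = K·L = 2 × 1.92 = 3.840 m
P_cr = π²EI / L_e² = π² × 205×10⁹ × 1.456×10^-7 / 3.840² = 1.998×10^4 N
Factor of safety n = P_cr / P = 19.978 / 10.1 = 1.98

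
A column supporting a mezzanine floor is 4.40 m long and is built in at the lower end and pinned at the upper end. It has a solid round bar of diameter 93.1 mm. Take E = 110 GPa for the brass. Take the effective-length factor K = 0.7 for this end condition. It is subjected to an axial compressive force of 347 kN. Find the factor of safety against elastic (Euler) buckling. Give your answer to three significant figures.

n ≈ 1.22

I = πd⁴/64 = π×93.1⁴/64 = 3.688×10^6 mm⁴
I = 3.688×10^6 mm⁴ = 3.688×10^-6 m⁴
Effective length L_e = K·L = 0.7 × 4.40 = 3.080 m
P_cr = π²EI / L_e² = π² × 110×10⁹ × 3.688×10^-6 / 3.080² = 4.220×10^5 N
Factor of safety n = P_cr / P = 422.05 / 347 = 1.22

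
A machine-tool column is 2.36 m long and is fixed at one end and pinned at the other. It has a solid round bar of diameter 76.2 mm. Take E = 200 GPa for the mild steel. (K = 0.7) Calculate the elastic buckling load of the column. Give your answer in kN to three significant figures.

I = πd⁴/64 = π×76.2⁴/64 = 1.655×10^6 mm⁴
I = 1.655×10^6 mm⁴ = 1.655×10^-6 m⁴
Effective length L_e = K·L = 0.7 × 2.36 = 1.652 m
P_cr = π²EI / L_e² = π² × 200×10⁹ × 1.655×10^-6 / 1.652² = 1.197×10^6 N

P_cr ≈ 1200 kN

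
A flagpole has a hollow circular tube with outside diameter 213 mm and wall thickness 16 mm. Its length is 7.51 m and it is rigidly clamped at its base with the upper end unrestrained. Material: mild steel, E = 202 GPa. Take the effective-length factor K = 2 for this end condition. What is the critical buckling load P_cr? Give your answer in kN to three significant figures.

P_cr ≈ 427 kN

Inner diameter d_i = 213 − 2×16 = 181.0 mm
I = π(d_o⁴ − d_i⁴)/64 = π(213⁴ − 181.0⁴)/64 = 4.835×10^7 mm⁴
I = 4.835×10^7 mm⁴ = 4.835×10^-5 m⁴
Effective length L_e = K·L = 2 × 7.51 = 15.02 m
P_cr = π²EI / L_e² = π² × 202×10⁹ × 4.835×10^-5 / 15.02² = 4.273×10^5 N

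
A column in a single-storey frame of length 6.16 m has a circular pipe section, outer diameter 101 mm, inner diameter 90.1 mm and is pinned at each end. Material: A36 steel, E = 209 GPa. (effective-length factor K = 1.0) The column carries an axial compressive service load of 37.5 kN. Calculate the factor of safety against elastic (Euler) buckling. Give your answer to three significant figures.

d_o = 101 mm, d_i = 90.1 mm
I = π(d_o⁴ − d_i⁴)/64 = π(101⁴ − 90.10⁴)/64 = 1.873×10^6 mm⁴
I = 1.873×10^6 mm⁴ = 1.873×10^-6 m⁴
Effective length L_e = K·L = 1 × 6.16 = 6.160 m
P_cr = π²EI / L_e² = π² × 209×10⁹ × 1.873×10^-6 / 6.160² = 1.018×10^5 N
Factor of safety n = P_cr / P = 101.82 / 37.5 = 2.72

n ≈ 2.72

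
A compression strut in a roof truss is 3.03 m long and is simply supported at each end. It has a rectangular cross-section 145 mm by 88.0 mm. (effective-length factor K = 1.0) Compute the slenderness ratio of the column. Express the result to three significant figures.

For a rectangle r_min = b/√12 = 88.0/√12 = 25.40 mm
L_e = K·L = 1 × 3.03 m = 3.030 m = 3030.0 mm
λ = L_e / r_min = 3030.0 / 25.40 = 119

λ ≈ 119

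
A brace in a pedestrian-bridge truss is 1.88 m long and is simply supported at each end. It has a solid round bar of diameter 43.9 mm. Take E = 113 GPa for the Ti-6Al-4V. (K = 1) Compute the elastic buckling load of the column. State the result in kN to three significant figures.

I = πd⁴/64 = π×43.9⁴/64 = 1.823×10^5 mm⁴
I = 1.823×10^5 mm⁴ = 1.823×10^-7 m⁴
Effective length L_e = K·L = 1 × 1.88 = 1.880 m
P_cr = π²EI / L_e² = π² × 113×10⁹ × 1.823×10^-7 / 1.880² = 5.753×10^4 N

P_cr ≈ 57.5 kN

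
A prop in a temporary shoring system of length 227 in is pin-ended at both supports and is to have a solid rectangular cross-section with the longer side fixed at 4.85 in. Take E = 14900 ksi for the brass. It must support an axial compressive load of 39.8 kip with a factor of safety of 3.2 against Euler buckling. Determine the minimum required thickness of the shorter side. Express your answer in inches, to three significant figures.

b ≈ 4.80 in

Required P_cr = n·P = 3.2 × 39.8 = 127.4 kip
L_e = K·L = 1 × 227 = 227.0 in
Required I = P_cr·L_e²/(π²E) = 1.274×10^5 × 227.0² / (π² × 1.49×10^7) = 44.63 in⁴
Rectangle, weak axis: I_min = h·b³/12 with h = 4.85 in fixed  ⇒  b = (12I/h)^(1/3) = 4.80 in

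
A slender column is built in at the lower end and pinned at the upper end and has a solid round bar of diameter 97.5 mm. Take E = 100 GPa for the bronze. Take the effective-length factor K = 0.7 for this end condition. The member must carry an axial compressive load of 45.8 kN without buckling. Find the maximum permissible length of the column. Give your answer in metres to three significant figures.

L_max ≈ 14.0 m

I = πd⁴/64 = π×97.5⁴/64 = 4.436×10^6 mm⁴
I = 4.436×10^-6 m⁴
At the buckling limit P_cr = P = 4.580×10^4 N
From P_cr = π²EI/(K·L)²:  L = (1/K)·√(π²EI/P_cr) = (1/0.7)·√(π²×1.00×10^11×4.436×10^-6/4.580×10^4)
L = 14.0 m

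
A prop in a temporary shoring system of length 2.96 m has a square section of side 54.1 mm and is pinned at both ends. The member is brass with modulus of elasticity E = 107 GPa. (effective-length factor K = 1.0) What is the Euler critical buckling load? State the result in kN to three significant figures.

I = a⁴/12 = 54.1⁴/12 = 7.139×10^5 mm⁴
I = 7.139×10^5 mm⁴ = 7.139×10^-7 m⁴
Effective length L_e = K·L = 1 × 2.96 = 2.960 m
P_cr = π²EI / L_e² = π² × 107×10⁹ × 7.139×10^-7 / 2.960² = 8.604×10^4 N

P_cr ≈ 86.0 kN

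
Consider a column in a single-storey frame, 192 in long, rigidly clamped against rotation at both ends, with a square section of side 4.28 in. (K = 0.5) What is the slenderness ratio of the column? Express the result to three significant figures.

λ ≈ 77.7

For a square r = a/√12 = 4.28/√12 = 1.236 in
L_e = K·L = 0.5 × 192 = 96.00 in
λ = L_e / r_min = 96.000 / 1.236 = 77.7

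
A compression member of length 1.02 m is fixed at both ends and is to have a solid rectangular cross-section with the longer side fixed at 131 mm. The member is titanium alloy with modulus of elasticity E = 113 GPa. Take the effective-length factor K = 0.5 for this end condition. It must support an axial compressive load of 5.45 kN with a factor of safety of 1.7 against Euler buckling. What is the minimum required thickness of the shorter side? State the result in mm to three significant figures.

Required P_cr = n·P = 1.7 × 5.45 = 9.265 kN
L_e = K·L = 0.5 × 1.02 = 0.5100 m
Required I = P_cr·L_e²/(π²E) = 9.265×10^3 × 0.5100² / (π² × 1.13×10^11) = 2.161×10^-9 m⁴
I_req = 2.161×10^3 mm⁴
Rectangle, weak axis: I_min = h·b³/12 with h = 131 mm fixed  ⇒  b = (12I/h)^(1/3) = 5.83 mm

b ≈ 5.83 mm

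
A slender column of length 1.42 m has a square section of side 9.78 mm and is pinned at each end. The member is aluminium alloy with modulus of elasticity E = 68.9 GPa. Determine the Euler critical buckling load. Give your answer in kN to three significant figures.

I = a⁴/12 = 9.78⁴/12 = 762.4 mm⁴
I = 762.4 mm⁴ = 7.624×10^-10 m⁴
Effective length L_e = K·L = 1 × 1.42 = 1.420 m
P_cr = π²EI / L_e² = π² × 68.9×10⁹ × 7.624×10^-10 / 1.420² = 257.1 N

P_cr ≈ 0.257 kN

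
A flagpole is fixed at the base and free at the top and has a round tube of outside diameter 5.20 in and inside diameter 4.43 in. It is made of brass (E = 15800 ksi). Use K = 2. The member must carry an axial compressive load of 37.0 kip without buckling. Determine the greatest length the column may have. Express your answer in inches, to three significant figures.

L_max ≈ 134 in

d_o = 5.20 in, d_i = 4.43 in
I = π(d_o⁴ − d_i⁴)/64 = π(5.20⁴ − 4.430⁴)/64 = 16.99 in⁴
At the buckling limit P_cr = P = 3.700×10^4 lb
From P_cr = π²EI/(K·L)²:  L = (1/K)·√(π²EI/P_cr) = (1/2)·√(π²×1.58×10^7×16.99/3.700×10^4)
L = 134 in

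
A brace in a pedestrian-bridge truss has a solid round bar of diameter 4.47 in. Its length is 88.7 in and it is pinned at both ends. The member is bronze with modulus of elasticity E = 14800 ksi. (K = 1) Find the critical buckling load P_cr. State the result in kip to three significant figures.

I = πd⁴/64 = π×4.47⁴/64 = 19.60 in⁴
Effective length L_e = K·L = 1 × 88.7 = 88.70 in
P_cr = π²EI / L_e² = π² × 14800×10³ × 19.60 / 88.70² = 3.638×10^5 lb

P_cr ≈ 364 kip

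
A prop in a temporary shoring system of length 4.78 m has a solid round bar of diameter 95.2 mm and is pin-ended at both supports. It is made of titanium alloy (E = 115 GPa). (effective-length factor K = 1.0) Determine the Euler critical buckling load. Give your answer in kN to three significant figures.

I = πd⁴/64 = π×95.2⁴/64 = 4.032×10^6 mm⁴
I = 4.032×10^6 mm⁴ = 4.032×10^-6 m⁴
Effective length L_e = K·L = 1 × 4.78 = 4.780 m
P_cr = π²EI / L_e² = π² × 115×10⁹ × 4.032×10^-6 / 4.780² = 2.003×10^5 N

P_cr ≈ 200 kN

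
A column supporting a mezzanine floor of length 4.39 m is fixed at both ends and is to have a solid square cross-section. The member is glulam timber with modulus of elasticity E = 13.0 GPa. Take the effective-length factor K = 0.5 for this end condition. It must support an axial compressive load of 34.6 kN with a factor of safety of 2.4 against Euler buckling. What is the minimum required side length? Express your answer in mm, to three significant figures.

Required P_cr = n·P = 2.4 × 34.6 = 83.04 kN
L_e = K·L = 0.5 × 4.39 = 2.195 m
Required I = P_cr·L_e²/(π²E) = 8.304×10^4 × 2.195² / (π² × 1.30×10^10) = 3.118×10^-6 m⁴
I_req = 3.118×10^6 mm⁴
Solid square: I = a⁴/12  ⇒  a = (12I)^(1/4) = (12×3.118×10^6)^(1/4) = 78.2 mm

a ≈ 78.2 mm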